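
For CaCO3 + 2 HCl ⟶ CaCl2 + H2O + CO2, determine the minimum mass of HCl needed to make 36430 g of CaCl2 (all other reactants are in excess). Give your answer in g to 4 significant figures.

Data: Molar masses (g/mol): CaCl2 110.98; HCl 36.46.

n(CaCl2) = 36430 / 110.98 = 328.3 mol
n(HCl) = (2/1) × 328.3 = 656.6 mol
mass = 656.6 × 36.46 = 23940 g

23940 g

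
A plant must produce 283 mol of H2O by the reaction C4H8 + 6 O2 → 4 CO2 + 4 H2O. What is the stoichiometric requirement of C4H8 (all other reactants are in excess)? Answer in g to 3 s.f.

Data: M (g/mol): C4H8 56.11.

3970 g

n(H2O) = 283.0 mol
n(C4H8) = (1/4) × 283.0 = 70.75 mol
mass = 70.75 × 56.11 = 3970 g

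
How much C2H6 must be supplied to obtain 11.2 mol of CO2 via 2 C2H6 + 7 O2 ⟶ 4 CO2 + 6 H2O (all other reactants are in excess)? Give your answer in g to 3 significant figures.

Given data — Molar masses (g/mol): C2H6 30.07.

n(CO2) = 11.20 mol
n(C2H6) = (2/4) × 11.20 = 5.600 mol
mass = 5.600 × 30.07 = 168.4 g

168 g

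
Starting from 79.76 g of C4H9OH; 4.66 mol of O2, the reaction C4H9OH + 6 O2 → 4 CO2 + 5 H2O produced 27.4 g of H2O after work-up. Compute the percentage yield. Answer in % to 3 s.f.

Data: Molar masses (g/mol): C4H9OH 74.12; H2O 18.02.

n(C4H9OH) = 79.76 / 74.12 = 1.076 mol
n(O2) = 4.660 mol
n/ν for C4H9OH = 1.076/1 = 1.076
n/ν for O2 = 4.660/6 = 0.7767
Smallest n/ν is O2 → limiting reagent.
theoretical n(H2O) = (5/6) × 4.660 = 3.883 mol → 69.97 g
% yield = 27.4 / 69.97 × 100 = 39.16 %

39.2 %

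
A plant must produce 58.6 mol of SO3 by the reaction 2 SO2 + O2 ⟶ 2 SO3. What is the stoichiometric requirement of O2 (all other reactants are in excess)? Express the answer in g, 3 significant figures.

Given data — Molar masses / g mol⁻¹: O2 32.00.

n(SO3) = 58.60 mol
n(O2) = (1/2) × 58.60 = 29.30 mol
mass = 29.30 × 32.00 = 937.6 g

938 g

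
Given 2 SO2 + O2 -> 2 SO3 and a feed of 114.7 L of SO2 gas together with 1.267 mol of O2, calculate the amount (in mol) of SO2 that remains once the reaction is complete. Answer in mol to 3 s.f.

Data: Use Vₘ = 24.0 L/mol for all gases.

n(SO2) = 114.7 / 24.0 = 4.779 mol
n(O2) = 1.267 mol
n/ν → SO2: 2.390, O2: 1.267; O2 is limiting.
SO2 consumed = (2/1) × 1.267 = 2.534 mol
SO2 remaining = 4.779 − 2.534 = 2.245 mol

2.25 mol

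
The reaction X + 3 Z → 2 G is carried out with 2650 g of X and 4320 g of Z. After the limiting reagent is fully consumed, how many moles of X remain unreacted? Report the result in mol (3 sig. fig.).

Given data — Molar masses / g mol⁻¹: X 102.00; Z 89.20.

9.84 mol

n(X) = 2650 / 102.00 = 25.98 mol
n(Z) = 4320 / 89.20 = 48.43 mol
n/ν for X = 25.98/1 = 25.98
n/ν for Z = 48.43/3 = 16.14
Smallest n/ν is Z → limiting reagent.
X consumed = (1/3) × 48.43 = 16.14 mol
X remaining = 25.98 − 16.14 = 9.840 mol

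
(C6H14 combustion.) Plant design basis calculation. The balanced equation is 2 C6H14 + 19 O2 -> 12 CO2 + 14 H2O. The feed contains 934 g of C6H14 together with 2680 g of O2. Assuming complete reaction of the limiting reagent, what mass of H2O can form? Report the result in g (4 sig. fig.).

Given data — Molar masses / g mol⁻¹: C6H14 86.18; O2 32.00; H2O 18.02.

1112 g

n(C6H14) = 934.0 / 86.18 = 10.84 mol
n(O2) = 2680 / 32.00 = 83.75 mol
n/ν → C6H14: 5.420, O2: 4.408; O2 is limiting.
n(H2O) = (14/19) × 83.75 = 61.71 mol
mass = 61.71 × 18.02 = 1112 g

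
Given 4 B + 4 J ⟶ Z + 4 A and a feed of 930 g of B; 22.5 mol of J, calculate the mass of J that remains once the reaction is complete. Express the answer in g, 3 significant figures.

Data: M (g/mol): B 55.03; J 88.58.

n(B) = 930.0 / 55.03 = 16.90 mol
n(J) = 22.50 mol
n/ν → B: 4.225, J: 5.625; B is limiting.
J consumed = (4/4) × 16.90 = 16.90 mol
J remaining = 22.50 − 16.90 = 5.600 mol
mass = 5.600 × 88.58 = 496.0 g

496 g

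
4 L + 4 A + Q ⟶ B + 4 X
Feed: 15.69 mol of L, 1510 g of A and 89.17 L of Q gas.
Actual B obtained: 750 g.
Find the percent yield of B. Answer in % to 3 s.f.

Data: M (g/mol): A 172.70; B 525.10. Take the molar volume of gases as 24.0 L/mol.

n(L) = 15.69 mol
n(A) = 1510 / 172.70 = 8.743 mol
n(Q) = 89.17 / 24.0 = 3.715 mol
n/ν for L = 15.69/4 = 3.923
n/ν for A = 8.743/4 = 2.186
n/ν for Q = 3.715/1 = 3.715
Smallest n/ν is A → limiting reagent.
theoretical n(B) = (1/4) × 8.743 = 2.186 mol → 1148 g
% yield = 750 / 1148 × 100 = 65.33 %

65.3 %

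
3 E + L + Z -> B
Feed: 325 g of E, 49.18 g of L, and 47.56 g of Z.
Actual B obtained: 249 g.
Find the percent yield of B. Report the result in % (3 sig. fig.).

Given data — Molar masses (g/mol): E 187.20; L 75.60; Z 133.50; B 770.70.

n(E) = 325.0 / 187.20 = 1.736 mol
n(L) = 49.18 / 75.60 = 0.6505 mol
n(Z) = 47.56 / 133.50 = 0.3563 mol
n/ν for E = 1.736/3 = 0.5787
n/ν for L = 0.6505/1 = 0.6505
n/ν for Z = 0.3563/1 = 0.3563
Smallest n/ν is Z → limiting reagent.
theoretical n(B) = (1/1) × 0.3563 = 0.3563 mol → 274.6 g
% yield = 249 / 274.6 × 100 = 90.68 %

90.7 %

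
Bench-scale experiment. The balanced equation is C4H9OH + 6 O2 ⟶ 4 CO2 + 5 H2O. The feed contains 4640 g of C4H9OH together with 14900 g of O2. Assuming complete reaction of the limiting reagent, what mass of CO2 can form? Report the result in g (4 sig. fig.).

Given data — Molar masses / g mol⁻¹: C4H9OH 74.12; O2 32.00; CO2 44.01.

n(C4H9OH) = 4640 / 74.12 = 62.60 mol
n(O2) = 14900 / 32.00 = 465.6 mol
n/ν for C4H9OH = 62.60/1 = 62.60
n/ν for O2 = 465.6/6 = 77.60
Smallest n/ν is C4H9OH → limiting reagent.
n(CO2) = (4/1) × 62.60 = 250.4 mol
mass = 250.4 × 44.01 = 11020 g

11020 g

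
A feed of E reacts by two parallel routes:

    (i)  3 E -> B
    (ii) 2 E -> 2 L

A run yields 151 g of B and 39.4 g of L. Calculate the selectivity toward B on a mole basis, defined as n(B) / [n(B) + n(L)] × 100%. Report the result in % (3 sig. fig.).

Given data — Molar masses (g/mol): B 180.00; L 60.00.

56.1 %

n(B) = 151 / 180.00 = 0.8389 mol
n(L) = 39.4 / 60.00 = 0.6567 mol
selectivity = 0.8389/(0.8389+0.6567) × 100 = 56.09 %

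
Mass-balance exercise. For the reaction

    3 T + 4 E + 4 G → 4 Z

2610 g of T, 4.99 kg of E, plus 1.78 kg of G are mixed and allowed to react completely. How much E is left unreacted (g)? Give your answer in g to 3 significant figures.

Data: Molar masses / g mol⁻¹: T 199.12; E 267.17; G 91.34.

n(T) = 2610 / 199.12 = 13.11 mol
n(E) = 4.990×1000 / 267.17 = 18.68 mol
n(G) = 1.780×1000 / 91.34 = 19.49 mol
n/ν → T: 4.370, E: 4.670, G: 4.873; T is limiting.
E consumed = (4/3) × 13.11 = 17.48 mol
E remaining = 18.68 − 17.48 = 1.200 mol
mass = 1.200 × 267.17 = 320.6 g

321 g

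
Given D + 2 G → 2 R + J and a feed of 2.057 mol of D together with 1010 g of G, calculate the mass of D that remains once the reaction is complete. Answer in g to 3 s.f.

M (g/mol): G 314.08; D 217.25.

n(D) = 2.057 mol
n(G) = 1010 / 314.08 = 3.216 mol
n/ν for D = 2.057/1 = 2.057
n/ν for G = 3.216/2 = 1.608
Smallest n/ν is G → limiting reagent.
D consumed = (1/2) × 3.216 = 1.608 mol
D remaining = 2.057 − 1.608 = 0.4490 mol
mass = 0.4490 × 217.25 = 97.55 g

97.6 g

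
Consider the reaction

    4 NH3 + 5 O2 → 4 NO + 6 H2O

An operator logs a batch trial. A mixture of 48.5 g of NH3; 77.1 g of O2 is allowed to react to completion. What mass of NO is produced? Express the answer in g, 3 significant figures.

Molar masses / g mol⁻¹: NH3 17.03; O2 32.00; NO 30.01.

n(NH3) = 48.50 / 17.03 = 2.848 mol
n(O2) = 77.10 / 32.00 = 2.409 mol
n/ν for NH3 = 2.848/4 = 0.7120
n/ν for O2 = 2.409/5 = 0.4818
Smallest n/ν is O2 → limiting reagent.
n(NO) = (4/5) × 2.409 = 1.927 mol
mass = 1.927 × 30.01 = 57.83 g

57.8 g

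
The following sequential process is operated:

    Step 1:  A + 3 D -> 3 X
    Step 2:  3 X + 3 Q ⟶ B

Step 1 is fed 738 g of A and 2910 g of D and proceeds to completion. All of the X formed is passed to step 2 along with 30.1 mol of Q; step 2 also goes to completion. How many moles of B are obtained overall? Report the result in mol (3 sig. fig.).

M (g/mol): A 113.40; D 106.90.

Step 1:
n(A) = 738.0 / 113.40 = 6.508 mol
n(D) = 2910 / 106.90 = 27.22 mol
n/ν → A: 6.508, D: 9.073; A is limiting.
n(X) produced = (3/1) × 6.508 = 19.52 mol
Step 2:
n(X) available = 19.52 mol
n(Q) = 30.10 mol
n/ν → X: 6.507, Q: 10.03; X is limiting.
n(B) = (1/3) × 19.52 = 6.507 mol

6.51 mol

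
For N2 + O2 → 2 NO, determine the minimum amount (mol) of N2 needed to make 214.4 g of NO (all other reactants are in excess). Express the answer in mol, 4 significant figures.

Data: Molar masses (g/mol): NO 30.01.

3.572 mol

n(NO) = 214.4 / 30.01 = 7.144 mol
n(N2) = (1/2) × 7.144 = 3.572 mol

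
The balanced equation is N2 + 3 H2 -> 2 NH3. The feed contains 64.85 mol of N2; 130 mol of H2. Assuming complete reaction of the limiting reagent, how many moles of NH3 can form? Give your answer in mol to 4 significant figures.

n(N2) = 64.85 mol
n(H2) = 130.0 mol
n/ν → N2: 64.85, H2: 43.33; H2 is limiting.
n(NH3) = (2/3) × 130.0 = 86.67 mol

86.67 mol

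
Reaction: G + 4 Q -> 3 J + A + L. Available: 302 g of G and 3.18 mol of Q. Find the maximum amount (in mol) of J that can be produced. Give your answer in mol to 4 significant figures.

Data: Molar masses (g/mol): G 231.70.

n(G) = 302.0 / 231.70 = 1.303 mol
n(Q) = 3.180 mol
n/ν → G: 1.303, Q: 0.7950; Q is limiting.
n(J) = (3/4) × 3.180 = 2.385 mol

2.385 mol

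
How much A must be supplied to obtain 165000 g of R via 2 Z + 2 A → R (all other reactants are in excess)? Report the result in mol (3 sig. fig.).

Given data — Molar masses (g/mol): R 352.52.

936 mol

n(R) = 165000 / 352.52 = 468.1 mol
n(A) = (2/1) × 468.1 = 936.2 mol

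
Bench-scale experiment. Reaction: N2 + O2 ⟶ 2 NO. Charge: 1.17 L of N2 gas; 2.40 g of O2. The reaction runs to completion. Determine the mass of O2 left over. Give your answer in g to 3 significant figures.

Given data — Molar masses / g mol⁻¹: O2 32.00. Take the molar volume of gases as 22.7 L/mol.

0.751 g

n(N2) = 1.170 / 22.7 = 0.05154 mol
n(O2) = 2.400 / 32.00 = 0.07500 mol
n/ν → N2: 0.05154, O2: 0.07500; N2 is limiting.
O2 consumed = (1/1) × 0.05154 = 0.05154 mol
O2 remaining = 0.07500 − 0.05154 = 0.02346 mol
mass = 0.02346 × 32.00 = 0.7507 g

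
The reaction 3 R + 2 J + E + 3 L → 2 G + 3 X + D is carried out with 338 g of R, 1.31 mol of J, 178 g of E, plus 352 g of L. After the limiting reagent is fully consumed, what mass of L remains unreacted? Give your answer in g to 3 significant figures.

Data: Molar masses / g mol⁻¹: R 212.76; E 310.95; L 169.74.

n(R) = 338.0 / 212.76 = 1.589 mol
n(J) = 1.310 mol
n(E) = 178.0 / 310.95 = 0.5724 mol
n(L) = 352.0 / 169.74 = 2.074 mol
n/ν → R: 0.5297, J: 0.6550, E: 0.5724, L: 0.6913; R is limiting.
L consumed = (3/3) × 1.589 = 1.589 mol
L remaining = 2.074 − 1.589 = 0.4850 mol
mass = 0.4850 × 169.74 = 82.32 g

82.3 g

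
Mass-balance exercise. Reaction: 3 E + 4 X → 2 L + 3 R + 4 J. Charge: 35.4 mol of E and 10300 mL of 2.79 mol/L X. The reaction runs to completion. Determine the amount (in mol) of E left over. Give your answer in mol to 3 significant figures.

n(E) = 35.40 mol
n(X) = 2.79 × 10300/1000 = 28.74 mol
n/ν → E: 11.80, X: 7.185; X is limiting.
E consumed = (3/4) × 28.74 = 21.56 mol
E remaining = 35.40 − 21.56 = 13.84 mol

13.8 mol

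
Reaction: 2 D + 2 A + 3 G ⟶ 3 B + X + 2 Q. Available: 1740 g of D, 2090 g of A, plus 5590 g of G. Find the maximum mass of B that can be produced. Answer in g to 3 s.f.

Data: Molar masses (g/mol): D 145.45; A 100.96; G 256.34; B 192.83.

n(D) = 1740 / 145.45 = 11.96 mol
n(A) = 2090 / 100.96 = 20.70 mol
n(G) = 5590 / 256.34 = 21.81 mol
n/ν → D: 5.980, A: 10.35, G: 7.270; D is limiting.
n(B) = (3/2) × 11.96 = 17.94 mol
mass = 17.94 × 192.83 = 3459 g

3460 g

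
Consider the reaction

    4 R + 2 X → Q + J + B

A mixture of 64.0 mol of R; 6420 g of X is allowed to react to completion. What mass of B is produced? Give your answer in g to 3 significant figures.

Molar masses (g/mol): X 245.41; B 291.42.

3810 g

n(R) = 64.00 mol
n(X) = 6420 / 245.41 = 26.16 mol
n/ν for R = 64.00/4 = 16.00
n/ν for X = 26.16/2 = 13.08
Smallest n/ν is X → limiting reagent.
n(B) = (1/2) × 26.16 = 13.08 mol
mass = 13.08 × 291.42 = 3812 g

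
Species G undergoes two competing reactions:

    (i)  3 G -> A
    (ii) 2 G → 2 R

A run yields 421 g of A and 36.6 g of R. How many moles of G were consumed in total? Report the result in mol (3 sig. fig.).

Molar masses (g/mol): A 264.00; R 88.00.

5.20 mol

n(A) = 421 / 264.00 = 1.595 mol
n(R) = 36.6 / 88.00 = 0.4159 mol
n(G) via (i) = (3/1)×1.595 = 4.785 mol
n(G) via (ii) = (2/2)×0.4159 = 0.4159 mol
total n(G) = 4.785 + 0.4159 = 5.201 mol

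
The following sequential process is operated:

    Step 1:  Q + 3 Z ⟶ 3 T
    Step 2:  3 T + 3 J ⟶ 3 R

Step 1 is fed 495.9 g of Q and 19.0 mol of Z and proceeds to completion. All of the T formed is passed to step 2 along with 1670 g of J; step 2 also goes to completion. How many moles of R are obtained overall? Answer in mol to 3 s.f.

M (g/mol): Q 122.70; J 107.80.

Step 1:
n(Q) = 495.9 / 122.70 = 4.042 mol
n(Z) = 19.00 mol
n/ν → Q: 4.042, Z: 6.333; Q is limiting.
n(T) produced = (3/1) × 4.042 = 12.13 mol
Step 2:
n(T) available = 12.13 mol
n(J) = 1670 / 107.80 = 15.49 mol
n/ν → T: 4.043, J: 5.163; T is limiting.
n(R) = (3/3) × 12.13 = 12.13 mol

12.1 mol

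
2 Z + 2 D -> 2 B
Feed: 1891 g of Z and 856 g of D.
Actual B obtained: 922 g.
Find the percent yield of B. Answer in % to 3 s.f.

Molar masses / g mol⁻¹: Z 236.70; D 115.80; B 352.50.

35.4 %

n(Z) = 1891 / 236.70 = 7.989 mol
n(D) = 856.0 / 115.80 = 7.392 mol
n/ν → Z: 3.995, D: 3.696; D is limiting.
theoretical n(B) = (2/2) × 7.392 = 7.392 mol → 2606 g
% yield = 922 / 2606 × 100 = 35.38 %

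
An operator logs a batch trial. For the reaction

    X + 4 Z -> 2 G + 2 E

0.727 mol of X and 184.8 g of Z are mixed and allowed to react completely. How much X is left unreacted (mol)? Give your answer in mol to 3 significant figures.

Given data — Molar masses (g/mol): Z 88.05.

0.202 mol

n(X) = 0.7270 mol
n(Z) = 184.8 / 88.05 = 2.099 mol
n/ν for X = 0.7270/1 = 0.7270
n/ν for Z = 2.099/4 = 0.5248
Smallest n/ν is Z → limiting reagent.
X consumed = (1/4) × 2.099 = 0.5248 mol
X remaining = 0.7270 − 0.5248 = 0.2022 mol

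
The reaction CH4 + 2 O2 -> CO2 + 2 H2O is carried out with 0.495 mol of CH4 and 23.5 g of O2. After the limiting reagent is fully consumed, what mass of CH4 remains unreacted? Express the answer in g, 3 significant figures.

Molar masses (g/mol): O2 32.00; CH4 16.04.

2.05 g

n(CH4) = 0.4950 mol
n(O2) = 23.50 / 32.00 = 0.7344 mol
n/ν → CH4: 0.4950, O2: 0.3672; O2 is limiting.
CH4 consumed = (1/2) × 0.7344 = 0.3672 mol
CH4 remaining = 0.4950 − 0.3672 = 0.1278 mol
mass = 0.1278 × 16.04 = 2.050 g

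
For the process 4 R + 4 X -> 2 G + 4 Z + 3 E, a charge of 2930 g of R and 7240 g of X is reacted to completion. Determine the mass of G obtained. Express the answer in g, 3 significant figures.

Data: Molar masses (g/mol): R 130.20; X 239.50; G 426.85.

n(R) = 2930 / 130.20 = 22.50 mol
n(X) = 7240 / 239.50 = 30.23 mol
n/ν for R = 22.50/4 = 5.625
n/ν for X = 30.23/4 = 7.558
Smallest n/ν is R → limiting reagent.
n(G) = (2/4) × 22.50 = 11.25 mol
mass = 11.25 × 426.85 = 4802 g

4800 g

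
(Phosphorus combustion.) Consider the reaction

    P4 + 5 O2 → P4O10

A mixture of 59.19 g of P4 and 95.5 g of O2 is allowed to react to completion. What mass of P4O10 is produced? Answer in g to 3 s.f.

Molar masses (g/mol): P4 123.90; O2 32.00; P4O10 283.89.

136 g

n(P4) = 59.19 / 123.90 = 0.4777 mol
n(O2) = 95.50 / 32.00 = 2.984 mol
n/ν for P4 = 0.4777/1 = 0.4777
n/ν for O2 = 2.984/5 = 0.5968
Smallest n/ν is P4 → limiting reagent.
n(P4O10) = (1/1) × 0.4777 = 0.4777 mol
mass = 0.4777 × 283.89 = 135.6 g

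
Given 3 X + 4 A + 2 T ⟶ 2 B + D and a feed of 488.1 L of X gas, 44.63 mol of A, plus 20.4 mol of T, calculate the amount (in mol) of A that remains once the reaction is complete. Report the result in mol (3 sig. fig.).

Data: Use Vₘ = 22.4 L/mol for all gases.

n(X) = 488.1 / 22.4 = 21.79 mol
n(A) = 44.63 mol
n(T) = 20.40 mol
n/ν for X = 21.79/3 = 7.263
n/ν for A = 44.63/4 = 11.16
n/ν for T = 20.40/2 = 10.20
Smallest n/ν is X → limiting reagent.
A consumed = (4/3) × 21.79 = 29.05 mol
A remaining = 44.63 − 29.05 = 15.58 mol

15.6 mol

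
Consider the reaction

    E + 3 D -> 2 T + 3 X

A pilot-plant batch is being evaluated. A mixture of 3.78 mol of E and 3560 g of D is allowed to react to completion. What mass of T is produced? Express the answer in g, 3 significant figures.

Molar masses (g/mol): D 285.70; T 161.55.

n(E) = 3.780 mol
n(D) = 3560 / 285.70 = 12.46 mol
n/ν for E = 3.780/1 = 3.780
n/ν for D = 12.46/3 = 4.153
Smallest n/ν is E → limiting reagent.
n(T) = (2/1) × 3.780 = 7.560 mol
mass = 7.560 × 161.55 = 1221 g

1220 g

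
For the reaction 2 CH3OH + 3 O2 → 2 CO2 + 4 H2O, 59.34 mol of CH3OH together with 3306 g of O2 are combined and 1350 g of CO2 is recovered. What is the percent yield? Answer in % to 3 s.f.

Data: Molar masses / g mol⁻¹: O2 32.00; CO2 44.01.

51.7 %

n(CH3OH) = 59.34 mol
n(O2) = 3306 / 32.00 = 103.3 mol
n/ν → CH3OH: 29.67, O2: 34.43; CH3OH is limiting.
theoretical n(CO2) = (2/2) × 59.34 = 59.34 mol → 2612 g
% yield = 1350 / 2612 × 100 = 51.68 %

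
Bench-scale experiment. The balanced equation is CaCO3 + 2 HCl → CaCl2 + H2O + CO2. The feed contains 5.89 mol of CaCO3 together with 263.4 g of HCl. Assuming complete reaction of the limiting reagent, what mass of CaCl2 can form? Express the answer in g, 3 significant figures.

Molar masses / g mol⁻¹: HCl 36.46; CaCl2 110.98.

401 g

n(CaCO3) = 5.890 mol
n(HCl) = 263.4 / 36.46 = 7.224 mol
n/ν for CaCO3 = 5.890/1 = 5.890
n/ν for HCl = 7.224/2 = 3.612
Smallest n/ν is HCl → limiting reagent.
n(CaCl2) = (1/2) × 7.224 = 3.612 mol
mass = 3.612 × 110.98 = 400.9 g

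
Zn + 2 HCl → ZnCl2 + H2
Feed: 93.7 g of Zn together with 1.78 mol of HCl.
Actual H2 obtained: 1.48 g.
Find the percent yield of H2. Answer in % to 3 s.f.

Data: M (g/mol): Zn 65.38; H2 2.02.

82.3 %

n(Zn) = 93.70 / 65.38 = 1.433 mol
n(HCl) = 1.780 mol
n/ν for Zn = 1.433/1 = 1.433
n/ν for HCl = 1.780/2 = 0.8900
Smallest n/ν is HCl → limiting reagent.
theoretical n(H2) = (1/2) × 1.780 = 0.8900 mol → 1.798 g
% yield = 1.48 / 1.798 × 100 = 82.31 %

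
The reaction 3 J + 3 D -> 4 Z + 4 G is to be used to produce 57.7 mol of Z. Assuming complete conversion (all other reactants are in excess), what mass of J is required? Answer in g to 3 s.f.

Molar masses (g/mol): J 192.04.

8310 g

n(Z) = 57.70 mol
n(J) = (3/4) × 57.70 = 43.28 mol
mass = 43.28 × 192.04 = 8311 g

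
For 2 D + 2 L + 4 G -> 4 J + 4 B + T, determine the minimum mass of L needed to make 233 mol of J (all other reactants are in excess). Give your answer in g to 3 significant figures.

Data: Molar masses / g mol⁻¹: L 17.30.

2020 g

n(J) = 233.0 mol
n(L) = (2/4) × 233.0 = 116.5 mol
mass = 116.5 × 17.30 = 2015 g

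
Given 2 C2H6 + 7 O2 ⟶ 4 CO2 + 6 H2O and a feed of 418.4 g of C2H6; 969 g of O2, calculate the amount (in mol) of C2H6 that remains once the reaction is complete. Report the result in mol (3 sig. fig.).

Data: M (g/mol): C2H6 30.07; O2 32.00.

5.26 mol

n(C2H6) = 418.4 / 30.07 = 13.91 mol
n(O2) = 969.0 / 32.00 = 30.28 mol
n/ν for C2H6 = 13.91/2 = 6.955
n/ν for O2 = 30.28/7 = 4.326
Smallest n/ν is O2 → limiting reagent.
C2H6 consumed = (2/7) × 30.28 = 8.651 mol
C2H6 remaining = 13.91 − 8.651 = 5.259 mol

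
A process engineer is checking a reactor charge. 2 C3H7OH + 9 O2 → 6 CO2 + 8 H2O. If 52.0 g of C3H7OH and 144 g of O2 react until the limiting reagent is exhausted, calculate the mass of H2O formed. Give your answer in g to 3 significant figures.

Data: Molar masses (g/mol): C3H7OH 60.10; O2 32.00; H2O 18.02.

n(C3H7OH) = 52.00 / 60.10 = 0.8652 mol
n(O2) = 144.0 / 32.00 = 4.500 mol
n/ν for C3H7OH = 0.8652/2 = 0.4326
n/ν for O2 = 4.500/9 = 0.5000
Smallest n/ν is C3H7OH → limiting reagent.
n(H2O) = (8/2) × 0.8652 = 3.461 mol
mass = 3.461 × 18.02 = 62.37 g

62.4 g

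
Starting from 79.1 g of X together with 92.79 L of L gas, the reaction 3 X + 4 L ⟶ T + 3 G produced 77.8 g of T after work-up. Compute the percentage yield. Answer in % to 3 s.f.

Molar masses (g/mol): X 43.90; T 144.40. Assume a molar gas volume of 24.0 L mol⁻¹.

89.7 %

n(X) = 79.10 / 43.90 = 1.802 mol
n(L) = 92.79 / 24.0 = 3.866 mol
n/ν → X: 0.6007, L: 0.9665; X is limiting.
theoretical n(T) = (1/3) × 1.802 = 0.6007 mol → 86.74 g
% yield = 77.8 / 86.74 × 100 = 89.69 %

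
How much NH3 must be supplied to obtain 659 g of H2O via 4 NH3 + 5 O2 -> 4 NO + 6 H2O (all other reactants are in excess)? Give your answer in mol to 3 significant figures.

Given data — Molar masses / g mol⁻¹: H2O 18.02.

n(H2O) = 659 / 18.02 = 36.57 mol
n(NH3) = (4/6) × 36.57 = 24.38 mol

24.4 mol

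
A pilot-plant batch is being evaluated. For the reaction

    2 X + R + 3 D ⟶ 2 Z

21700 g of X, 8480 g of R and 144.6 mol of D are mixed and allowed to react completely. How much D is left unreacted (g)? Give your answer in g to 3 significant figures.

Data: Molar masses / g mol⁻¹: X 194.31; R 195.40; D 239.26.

3450 g

n(X) = 21700 / 194.31 = 111.7 mol
n(R) = 8480 / 195.40 = 43.40 mol
n(D) = 144.6 mol
n/ν for X = 111.7/2 = 55.85
n/ν for R = 43.40/1 = 43.40
n/ν for D = 144.6/3 = 48.20
Smallest n/ν is R → limiting reagent.
D consumed = (3/1) × 43.40 = 130.2 mol
D remaining = 144.6 − 130.2 = 14.40 mol
mass = 14.40 × 239.26 = 3445 g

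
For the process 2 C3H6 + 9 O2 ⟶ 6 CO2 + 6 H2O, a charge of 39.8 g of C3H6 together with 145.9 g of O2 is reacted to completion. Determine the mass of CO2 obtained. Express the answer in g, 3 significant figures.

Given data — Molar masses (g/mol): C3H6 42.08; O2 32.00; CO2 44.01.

125 g

n(C3H6) = 39.80 / 42.08 = 0.9458 mol
n(O2) = 145.9 / 32.00 = 4.559 mol
n/ν for C3H6 = 0.9458/2 = 0.4729
n/ν for O2 = 4.559/9 = 0.5066
Smallest n/ν is C3H6 → limiting reagent.
n(CO2) = (6/2) × 0.9458 = 2.837 mol
mass = 2.837 × 44.01 = 124.9 g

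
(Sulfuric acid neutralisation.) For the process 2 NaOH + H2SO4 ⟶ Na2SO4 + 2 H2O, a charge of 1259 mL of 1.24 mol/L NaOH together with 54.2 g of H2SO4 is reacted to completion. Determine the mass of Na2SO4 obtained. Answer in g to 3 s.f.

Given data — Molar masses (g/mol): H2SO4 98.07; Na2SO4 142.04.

n(NaOH) = 1.24 × 1259/1000 = 1.561 mol
n(H2SO4) = 54.20 / 98.07 = 0.5527 mol
n/ν → NaOH: 0.7805, H2SO4: 0.5527; H2SO4 is limiting.
n(Na2SO4) = (1/1) × 0.5527 = 0.5527 mol
mass = 0.5527 × 142.04 = 78.51 g

78.5 g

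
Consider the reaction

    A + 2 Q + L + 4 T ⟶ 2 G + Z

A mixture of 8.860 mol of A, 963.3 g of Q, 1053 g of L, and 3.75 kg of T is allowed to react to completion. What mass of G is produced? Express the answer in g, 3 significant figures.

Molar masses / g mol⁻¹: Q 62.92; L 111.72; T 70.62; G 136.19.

2090 g

n(A) = 8.860 mol
n(Q) = 963.3 / 62.92 = 15.31 mol
n(L) = 1053 / 111.72 = 9.425 mol
n(T) = 3.750×1000 / 70.62 = 53.10 mol
n/ν for A = 8.860/1 = 8.860
n/ν for Q = 15.31/2 = 7.655
n/ν for L = 9.425/1 = 9.425
n/ν for T = 53.10/4 = 13.28
Smallest n/ν is Q → limiting reagent.
n(G) = (2/2) × 15.31 = 15.31 mol
mass = 15.31 × 136.19 = 2085 g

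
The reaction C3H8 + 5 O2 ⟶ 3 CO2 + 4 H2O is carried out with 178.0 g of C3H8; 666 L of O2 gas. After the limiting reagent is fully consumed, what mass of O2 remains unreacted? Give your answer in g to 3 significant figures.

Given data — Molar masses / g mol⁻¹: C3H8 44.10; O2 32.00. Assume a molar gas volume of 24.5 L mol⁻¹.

224 g

n(C3H8) = 178.0 / 44.10 = 4.036 mol
n(O2) = 666.0 / 24.5 = 27.18 mol
n/ν for C3H8 = 4.036/1 = 4.036
n/ν for O2 = 27.18/5 = 5.436
Smallest n/ν is C3H8 → limiting reagent.
O2 consumed = (5/1) × 4.036 = 20.18 mol
O2 remaining = 27.18 − 20.18 = 7.000 mol
mass = 7.000 × 32.00 = 224.0 g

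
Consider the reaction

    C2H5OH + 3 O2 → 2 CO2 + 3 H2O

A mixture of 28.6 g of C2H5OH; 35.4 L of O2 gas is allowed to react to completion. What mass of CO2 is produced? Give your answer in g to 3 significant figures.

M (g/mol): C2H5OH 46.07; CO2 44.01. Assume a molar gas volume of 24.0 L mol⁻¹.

n(C2H5OH) = 28.60 / 46.07 = 0.6208 mol
n(O2) = 35.40 / 24.0 = 1.475 mol
n/ν for C2H5OH = 0.6208/1 = 0.6208
n/ν for O2 = 1.475/3 = 0.4917
Smallest n/ν is O2 → limiting reagent.
n(CO2) = (2/3) × 1.475 = 0.9833 mol
mass = 0.9833 × 44.01 = 43.28 g

43.3 g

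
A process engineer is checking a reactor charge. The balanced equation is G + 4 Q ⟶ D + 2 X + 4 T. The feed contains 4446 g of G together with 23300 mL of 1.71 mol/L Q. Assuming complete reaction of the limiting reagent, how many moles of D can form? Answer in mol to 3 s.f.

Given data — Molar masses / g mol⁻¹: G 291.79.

9.96 mol

n(G) = 4446 / 291.79 = 15.24 mol
n(Q) = 1.71 × 23300/1000 = 39.84 mol
n/ν for G = 15.24/1 = 15.24
n/ν for Q = 39.84/4 = 9.960
Smallest n/ν is Q → limiting reagent.
n(D) = (1/4) × 39.84 = 9.960 mol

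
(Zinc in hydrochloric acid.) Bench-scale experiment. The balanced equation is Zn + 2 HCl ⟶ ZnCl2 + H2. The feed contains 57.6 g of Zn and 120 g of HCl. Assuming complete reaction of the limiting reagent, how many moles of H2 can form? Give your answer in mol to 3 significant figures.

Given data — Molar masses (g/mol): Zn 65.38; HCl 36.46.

0.881 mol

n(Zn) = 57.60 / 65.38 = 0.8810 mol
n(HCl) = 120.0 / 36.46 = 3.291 mol
n/ν → Zn: 0.8810, HCl: 1.646; Zn is limiting.
n(H2) = (1/1) × 0.8810 = 0.8810 mol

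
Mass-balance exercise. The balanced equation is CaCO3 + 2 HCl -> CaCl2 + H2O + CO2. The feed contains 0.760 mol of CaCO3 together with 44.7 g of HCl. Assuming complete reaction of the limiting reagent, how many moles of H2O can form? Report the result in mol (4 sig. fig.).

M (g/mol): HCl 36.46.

0.6130 mol

n(CaCO3) = 0.7600 mol
n(HCl) = 44.70 / 36.46 = 1.226 mol
n/ν for CaCO3 = 0.7600/1 = 0.7600
n/ν for HCl = 1.226/2 = 0.6130
Smallest n/ν is HCl → limiting reagent.
n(H2O) = (1/2) × 1.226 = 0.6130 mol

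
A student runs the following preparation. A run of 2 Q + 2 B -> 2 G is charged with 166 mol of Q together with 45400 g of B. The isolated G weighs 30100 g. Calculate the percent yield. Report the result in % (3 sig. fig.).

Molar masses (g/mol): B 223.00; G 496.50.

n(Q) = 166.0 mol
n(B) = 45400 / 223.00 = 203.6 mol
n/ν for Q = 166.0/2 = 83.00
n/ν for B = 203.6/2 = 101.8
Smallest n/ν is Q → limiting reagent.
theoretical n(G) = (2/2) × 166.0 = 166.0 mol → 82420 g
% yield = 30100 / 82420 × 100 = 36.52 %

36.5 %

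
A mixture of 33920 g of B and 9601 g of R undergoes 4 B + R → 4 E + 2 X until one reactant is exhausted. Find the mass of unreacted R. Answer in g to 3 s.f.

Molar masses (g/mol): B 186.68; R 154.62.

2580 g

n(B) = 33920 / 186.68 = 181.7 mol
n(R) = 9601 / 154.62 = 62.09 mol
n/ν for B = 181.7/4 = 45.43
n/ν for R = 62.09/1 = 62.09
Smallest n/ν is B → limiting reagent.
R consumed = (1/4) × 181.7 = 45.43 mol
R remaining = 62.09 − 45.43 = 16.66 mol
mass = 16.66 × 154.62 = 2576 g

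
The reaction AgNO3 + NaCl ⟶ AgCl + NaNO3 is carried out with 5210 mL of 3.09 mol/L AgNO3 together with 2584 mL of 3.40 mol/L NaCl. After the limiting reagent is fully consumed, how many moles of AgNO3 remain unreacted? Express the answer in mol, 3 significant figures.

7.31 mol

n(AgNO3) = 3.09 × 5210/1000 = 16.10 mol
n(NaCl) = 3.40 × 2584/1000 = 8.786 mol
n/ν for AgNO3 = 16.10/1 = 16.10
n/ν for NaCl = 8.786/1 = 8.786
Smallest n/ν is NaCl → limiting reagent.
AgNO3 consumed = (1/1) × 8.786 = 8.786 mol
AgNO3 remaining = 16.10 − 8.786 = 7.314 mol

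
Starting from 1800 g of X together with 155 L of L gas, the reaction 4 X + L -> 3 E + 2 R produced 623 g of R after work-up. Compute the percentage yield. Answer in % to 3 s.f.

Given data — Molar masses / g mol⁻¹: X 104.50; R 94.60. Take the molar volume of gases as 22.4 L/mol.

n(X) = 1800 / 104.50 = 17.22 mol
n(L) = 155.0 / 22.4 = 6.920 mol
n/ν → X: 4.305, L: 6.920; X is limiting.
theoretical n(R) = (2/4) × 17.22 = 8.610 mol → 814.5 g
% yield = 623 / 814.5 × 100 = 76.49 %

76.5 %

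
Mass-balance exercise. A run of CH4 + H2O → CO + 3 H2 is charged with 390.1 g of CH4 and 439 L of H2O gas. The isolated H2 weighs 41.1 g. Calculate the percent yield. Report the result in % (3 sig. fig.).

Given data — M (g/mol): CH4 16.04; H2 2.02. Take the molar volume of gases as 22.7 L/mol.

35.1 %

n(CH4) = 390.1 / 16.04 = 24.32 mol
n(H2O) = 439.0 / 22.7 = 19.34 mol
n/ν for CH4 = 24.32/1 = 24.32
n/ν for H2O = 19.34/1 = 19.34
Smallest n/ν is H2O → limiting reagent.
theoretical n(H2) = (3/1) × 19.34 = 58.02 mol → 117.2 g
% yield = 41.1 / 117.2 × 100 = 35.07 %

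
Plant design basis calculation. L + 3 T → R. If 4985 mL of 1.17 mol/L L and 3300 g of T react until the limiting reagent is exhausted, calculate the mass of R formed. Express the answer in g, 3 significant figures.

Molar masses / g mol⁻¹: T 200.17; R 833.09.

n(L) = 1.17 × 4985/1000 = 5.832 mol
n(T) = 3300 / 200.17 = 16.49 mol
n/ν for L = 5.832/1 = 5.832
n/ν for T = 16.49/3 = 5.497
Smallest n/ν is T → limiting reagent.
n(R) = (1/3) × 16.49 = 5.497 mol
mass = 5.497 × 833.09 = 4579 g

4580 g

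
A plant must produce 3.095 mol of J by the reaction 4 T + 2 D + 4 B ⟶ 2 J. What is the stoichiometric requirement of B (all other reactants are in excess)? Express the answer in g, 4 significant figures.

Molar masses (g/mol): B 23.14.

n(J) = 3.095 mol
n(B) = (4/2) × 3.095 = 6.190 mol
mass = 6.190 × 23.14 = 143.2 g

143.2 g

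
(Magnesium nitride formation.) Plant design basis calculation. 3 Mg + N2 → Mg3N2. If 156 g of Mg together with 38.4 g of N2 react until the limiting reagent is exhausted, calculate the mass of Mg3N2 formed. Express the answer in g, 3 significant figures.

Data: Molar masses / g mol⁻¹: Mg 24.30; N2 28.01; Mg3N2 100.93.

n(Mg) = 156.0 / 24.30 = 6.420 mol
n(N2) = 38.40 / 28.01 = 1.371 mol
n/ν → Mg: 2.140, N2: 1.371; N2 is limiting.
n(Mg3N2) = (1/1) × 1.371 = 1.371 mol
mass = 1.371 × 100.93 = 138.4 g

138 g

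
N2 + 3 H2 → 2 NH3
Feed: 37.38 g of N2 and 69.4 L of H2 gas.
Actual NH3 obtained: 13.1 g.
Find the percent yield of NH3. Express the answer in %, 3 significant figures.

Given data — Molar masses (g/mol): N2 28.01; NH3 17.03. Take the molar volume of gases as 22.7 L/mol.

37.7 %

n(N2) = 37.38 / 28.01 = 1.335 mol
n(H2) = 69.40 / 22.7 = 3.057 mol
n/ν for N2 = 1.335/1 = 1.335
n/ν for H2 = 3.057/3 = 1.019
Smallest n/ν is H2 → limiting reagent.
theoretical n(NH3) = (2/3) × 3.057 = 2.038 mol → 34.71 g
% yield = 13.1 / 34.71 × 100 = 37.74 %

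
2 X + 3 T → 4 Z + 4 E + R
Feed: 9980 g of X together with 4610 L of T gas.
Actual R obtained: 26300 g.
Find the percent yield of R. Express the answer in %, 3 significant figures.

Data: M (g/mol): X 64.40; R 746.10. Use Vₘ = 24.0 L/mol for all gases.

55.1 %

n(X) = 9980 / 64.40 = 155.0 mol
n(T) = 4610 / 24.0 = 192.1 mol
n/ν → X: 77.50, T: 64.03; T is limiting.
theoretical n(R) = (1/3) × 192.1 = 64.03 mol → 47770 g
% yield = 26300 / 47770 × 100 = 55.06 %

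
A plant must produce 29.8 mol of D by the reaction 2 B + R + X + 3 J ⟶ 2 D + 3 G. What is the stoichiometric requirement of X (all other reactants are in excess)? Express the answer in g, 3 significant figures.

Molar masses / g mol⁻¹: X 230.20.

3430 g

n(D) = 29.80 mol
n(X) = (1/2) × 29.80 = 14.90 mol
mass = 14.90 × 230.20 = 3430 g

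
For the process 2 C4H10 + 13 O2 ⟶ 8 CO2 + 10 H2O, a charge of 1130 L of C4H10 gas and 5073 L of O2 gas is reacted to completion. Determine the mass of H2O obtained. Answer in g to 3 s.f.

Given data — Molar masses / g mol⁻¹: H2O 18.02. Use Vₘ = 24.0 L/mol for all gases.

2930 g

n(C4H10) = 1130 / 24.0 = 47.08 mol
n(O2) = 5073 / 24.0 = 211.4 mol
n/ν → C4H10: 23.54, O2: 16.26; O2 is limiting.
n(H2O) = (10/13) × 211.4 = 162.6 mol
mass = 162.6 × 18.02 = 2930 g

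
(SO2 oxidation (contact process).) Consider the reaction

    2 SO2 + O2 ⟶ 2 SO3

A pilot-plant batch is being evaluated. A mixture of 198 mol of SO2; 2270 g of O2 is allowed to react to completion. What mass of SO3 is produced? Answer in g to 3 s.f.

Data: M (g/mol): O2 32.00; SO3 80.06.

n(SO2) = 198.0 mol
n(O2) = 2270 / 32.00 = 70.94 mol
n/ν → SO2: 99.00, O2: 70.94; O2 is limiting.
n(SO3) = (2/1) × 70.94 = 141.9 mol
mass = 141.9 × 80.06 = 11360 g

11400 g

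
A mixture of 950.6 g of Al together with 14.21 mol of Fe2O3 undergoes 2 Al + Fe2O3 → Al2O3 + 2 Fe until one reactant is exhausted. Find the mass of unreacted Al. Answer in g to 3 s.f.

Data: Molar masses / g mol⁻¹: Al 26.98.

n(Al) = 950.6 / 26.98 = 35.23 mol
n(Fe2O3) = 14.21 mol
n/ν for Al = 35.23/2 = 17.62
n/ν for Fe2O3 = 14.21/1 = 14.21
Smallest n/ν is Fe2O3 → limiting reagent.
Al consumed = (2/1) × 14.21 = 28.42 mol
Al remaining = 35.23 − 28.42 = 6.810 mol
mass = 6.810 × 26.98 = 183.7 g

184 g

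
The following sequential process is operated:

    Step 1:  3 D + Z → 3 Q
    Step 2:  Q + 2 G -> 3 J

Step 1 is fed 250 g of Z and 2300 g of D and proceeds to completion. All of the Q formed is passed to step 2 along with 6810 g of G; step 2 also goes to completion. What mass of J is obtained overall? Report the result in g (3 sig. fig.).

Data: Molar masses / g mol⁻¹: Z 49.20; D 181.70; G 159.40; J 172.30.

6540 g

Step 1:
n(Z) = 250.0 / 49.20 = 5.081 mol
n(D) = 2300 / 181.70 = 12.66 mol
n/ν → Z: 5.081, D: 4.220; D is limiting.
n(Q) produced = (3/3) × 12.66 = 12.66 mol
Step 2:
n(Q) available = 12.66 mol
n(G) = 6810 / 159.40 = 42.72 mol
n/ν → Q: 12.66, G: 21.36; Q is limiting.
n(J) = (3/1) × 12.66 = 37.98 mol
mass = 37.98 × 172.30 = 6544 g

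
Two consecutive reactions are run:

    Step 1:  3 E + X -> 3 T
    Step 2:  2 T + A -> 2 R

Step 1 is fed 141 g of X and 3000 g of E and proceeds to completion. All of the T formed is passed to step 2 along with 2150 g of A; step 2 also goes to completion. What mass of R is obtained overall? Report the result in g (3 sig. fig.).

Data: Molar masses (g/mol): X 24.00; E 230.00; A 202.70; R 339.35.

4430 g

Step 1:
n(X) = 141.0 / 24.00 = 5.875 mol
n(E) = 3000 / 230.00 = 13.04 mol
n/ν → X: 5.875, E: 4.347; E is limiting.
n(T) produced = (3/3) × 13.04 = 13.04 mol
Step 2:
n(T) available = 13.04 mol
n(A) = 2150 / 202.70 = 10.61 mol
n/ν → T: 6.520, A: 10.61; T is limiting.
n(R) = (2/2) × 13.04 = 13.04 mol
mass = 13.04 × 339.35 = 4425 g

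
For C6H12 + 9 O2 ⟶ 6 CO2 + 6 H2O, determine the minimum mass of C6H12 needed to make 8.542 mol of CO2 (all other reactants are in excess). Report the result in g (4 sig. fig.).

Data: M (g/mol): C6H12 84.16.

n(CO2) = 8.542 mol
n(C6H12) = (1/6) × 8.542 = 1.424 mol
mass = 1.424 × 84.16 = 119.8 g

119.8 g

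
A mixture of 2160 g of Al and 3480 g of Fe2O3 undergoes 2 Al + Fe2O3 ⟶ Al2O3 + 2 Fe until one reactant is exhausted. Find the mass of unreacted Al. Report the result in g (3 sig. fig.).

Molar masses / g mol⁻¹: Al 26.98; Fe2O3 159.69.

n(Al) = 2160 / 26.98 = 80.06 mol
n(Fe2O3) = 3480 / 159.69 = 21.79 mol
n/ν for Al = 80.06/2 = 40.03
n/ν for Fe2O3 = 21.79/1 = 21.79
Smallest n/ν is Fe2O3 → limiting reagent.
Al consumed = (2/1) × 21.79 = 43.58 mol
Al remaining = 80.06 − 43.58 = 36.48 mol
mass = 36.48 × 26.98 = 984.2 g

984 g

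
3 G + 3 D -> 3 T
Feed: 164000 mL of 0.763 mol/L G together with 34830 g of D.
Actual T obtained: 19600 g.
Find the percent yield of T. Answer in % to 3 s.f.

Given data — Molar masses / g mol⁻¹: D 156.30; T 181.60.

86.3 %

n(G) = 0.763 × 164000/1000 = 125.1 mol
n(D) = 34830 / 156.30 = 222.8 mol
n/ν for G = 125.1/3 = 41.70
n/ν for D = 222.8/3 = 74.27
Smallest n/ν is G → limiting reagent.
theoretical n(T) = (3/3) × 125.1 = 125.1 mol → 22720 g
% yield = 19600 / 22720 × 100 = 86.27 %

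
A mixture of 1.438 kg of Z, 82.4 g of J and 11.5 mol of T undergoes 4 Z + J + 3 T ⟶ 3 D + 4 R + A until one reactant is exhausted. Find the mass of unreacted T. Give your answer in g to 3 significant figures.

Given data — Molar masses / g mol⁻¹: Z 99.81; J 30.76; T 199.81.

n(Z) = 1.438×1000 / 99.81 = 14.41 mol
n(J) = 82.40 / 30.76 = 2.679 mol
n(T) = 11.50 mol
n/ν for Z = 14.41/4 = 3.603
n/ν for J = 2.679/1 = 2.679
n/ν for T = 11.50/3 = 3.833
Smallest n/ν is J → limiting reagent.
T consumed = (3/1) × 2.679 = 8.037 mol
T remaining = 11.50 − 8.037 = 3.463 mol
mass = 3.463 × 199.81 = 691.9 g

692 g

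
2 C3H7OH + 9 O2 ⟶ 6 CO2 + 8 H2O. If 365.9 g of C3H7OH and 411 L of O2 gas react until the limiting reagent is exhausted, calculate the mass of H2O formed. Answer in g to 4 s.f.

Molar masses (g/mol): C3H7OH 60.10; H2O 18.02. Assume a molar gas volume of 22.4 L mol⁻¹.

293.9 g

n(C3H7OH) = 365.9 / 60.10 = 6.088 mol
n(O2) = 411.0 / 22.4 = 18.35 mol
n/ν for C3H7OH = 6.088/2 = 3.044
n/ν for O2 = 18.35/9 = 2.039
Smallest n/ν is O2 → limiting reagent.
n(H2O) = (8/9) × 18.35 = 16.31 mol
mass = 16.31 × 18.02 = 293.9 g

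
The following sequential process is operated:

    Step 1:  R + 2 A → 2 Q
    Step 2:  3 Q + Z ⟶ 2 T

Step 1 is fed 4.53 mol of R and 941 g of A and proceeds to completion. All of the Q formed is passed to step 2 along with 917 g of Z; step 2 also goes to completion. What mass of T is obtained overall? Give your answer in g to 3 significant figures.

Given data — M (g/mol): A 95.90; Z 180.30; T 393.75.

Step 1:
n(R) = 4.530 mol
n(A) = 941.0 / 95.90 = 9.812 mol
n/ν → R: 4.530, A: 4.906; R is limiting.
n(Q) produced = (2/1) × 4.530 = 9.060 mol
Step 2:
n(Q) available = 9.060 mol
n(Z) = 917.0 / 180.30 = 5.086 mol
n/ν → Q: 3.020, Z: 5.086; Q is limiting.
n(T) = (2/3) × 9.060 = 6.040 mol
mass = 6.040 × 393.75 = 2378 g

2380 g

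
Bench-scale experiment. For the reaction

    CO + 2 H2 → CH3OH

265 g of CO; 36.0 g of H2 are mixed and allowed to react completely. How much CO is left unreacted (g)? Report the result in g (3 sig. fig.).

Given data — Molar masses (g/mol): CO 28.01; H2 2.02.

15.4 g

n(CO) = 265.0 / 28.01 = 9.461 mol
n(H2) = 36.00 / 2.02 = 17.82 mol
n/ν for CO = 9.461/1 = 9.461
n/ν for H2 = 17.82/2 = 8.910
Smallest n/ν is H2 → limiting reagent.
CO consumed = (1/2) × 17.82 = 8.910 mol
CO remaining = 9.461 − 8.910 = 0.5510 mol
mass = 0.5510 × 28.01 = 15.43 g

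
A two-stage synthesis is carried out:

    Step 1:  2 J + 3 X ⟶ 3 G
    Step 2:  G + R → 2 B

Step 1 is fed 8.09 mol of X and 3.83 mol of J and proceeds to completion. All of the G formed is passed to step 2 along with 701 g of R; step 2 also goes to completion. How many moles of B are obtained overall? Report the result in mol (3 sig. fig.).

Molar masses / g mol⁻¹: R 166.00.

Step 1:
n(X) = 8.090 mol
n(J) = 3.830 mol
n/ν for X = 8.090/3 = 2.697
n/ν for J = 3.830/2 = 1.915
Smallest n/ν is J → limiting reagent.
n(G) produced = (3/2) × 3.830 = 5.745 mol
Step 2:
n(G) available = 5.745 mol
n(R) = 701.0 / 166.00 = 4.223 mol
n/ν for G = 5.745/1 = 5.745
n/ν for R = 4.223/1 = 4.223
Smallest n/ν is R → limiting reagent.
n(B) = (2/1) × 4.223 = 8.446 mol

8.45 mol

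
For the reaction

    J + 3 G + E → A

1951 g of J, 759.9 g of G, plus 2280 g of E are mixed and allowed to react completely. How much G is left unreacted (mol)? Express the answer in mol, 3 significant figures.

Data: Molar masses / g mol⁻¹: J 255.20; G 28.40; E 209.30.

3.82 mol

n(J) = 1951 / 255.20 = 7.645 mol
n(G) = 759.9 / 28.40 = 26.76 mol
n(E) = 2280 / 209.30 = 10.89 mol
n/ν for J = 7.645/1 = 7.645
n/ν for G = 26.76/3 = 8.920
n/ν for E = 10.89/1 = 10.89
Smallest n/ν is J → limiting reagent.
G consumed = (3/1) × 7.645 = 22.94 mol
G remaining = 26.76 − 22.94 = 3.820 mol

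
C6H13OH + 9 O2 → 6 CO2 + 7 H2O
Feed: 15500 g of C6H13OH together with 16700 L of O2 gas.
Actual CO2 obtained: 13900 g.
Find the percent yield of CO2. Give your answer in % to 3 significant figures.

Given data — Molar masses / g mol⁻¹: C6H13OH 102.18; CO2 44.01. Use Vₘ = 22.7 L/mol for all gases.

64.4 %

n(C6H13OH) = 15500 / 102.18 = 151.7 mol
n(O2) = 16700 / 22.7 = 735.7 mol
n/ν for C6H13OH = 151.7/1 = 151.7
n/ν for O2 = 735.7/9 = 81.74
Smallest n/ν is O2 → limiting reagent.
theoretical n(CO2) = (6/9) × 735.7 = 490.5 mol → 21590 g
% yield = 13900 / 21590 × 100 = 64.38 %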